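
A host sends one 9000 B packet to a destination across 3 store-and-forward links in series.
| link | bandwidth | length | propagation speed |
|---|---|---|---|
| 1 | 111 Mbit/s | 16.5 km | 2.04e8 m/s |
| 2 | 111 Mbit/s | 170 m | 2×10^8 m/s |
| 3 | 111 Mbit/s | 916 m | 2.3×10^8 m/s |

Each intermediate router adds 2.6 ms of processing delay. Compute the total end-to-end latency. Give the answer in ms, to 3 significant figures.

7.23 ms

L = 9000 × 8 = 72000 bits.
Transmission delay per hop = L/R = 72000/111000000 = 0.648649 ms; 3 hops → 1.94595 ms.
Propagation delays (d/s per hop): 0.0808824, 0.00085, 0.00398261 ms; sum = 0.085715 ms.
Processing at 2 router(s): 2 × 2.6 ms = 5.2 ms.
End-to-end = 7.23 ms.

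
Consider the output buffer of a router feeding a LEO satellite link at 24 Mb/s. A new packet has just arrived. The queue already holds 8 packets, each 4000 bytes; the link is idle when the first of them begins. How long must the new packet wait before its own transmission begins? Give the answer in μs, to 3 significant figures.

Each queued packet: L/R = 32000/24000000 = 1333.33 μs.
8 queued → 10666.7 μs.
Queuing delay = 10700 μs.

10700 μs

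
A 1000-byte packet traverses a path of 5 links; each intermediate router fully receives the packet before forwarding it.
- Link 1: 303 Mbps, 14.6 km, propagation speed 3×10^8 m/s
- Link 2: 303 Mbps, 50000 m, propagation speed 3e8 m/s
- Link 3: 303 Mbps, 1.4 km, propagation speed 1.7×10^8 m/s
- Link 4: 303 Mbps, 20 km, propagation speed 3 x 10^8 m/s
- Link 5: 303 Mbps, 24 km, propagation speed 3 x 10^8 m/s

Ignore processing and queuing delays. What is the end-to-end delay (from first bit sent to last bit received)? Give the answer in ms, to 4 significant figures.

0.5022 ms

L = 1000 × 8 = 8000 bits.
Transmission delay per hop = L/R = 8000/303000000 = 0.0264026 ms; 5 hops → 0.132013 ms.
Propagation delays (d/s per hop): 0.0486667, 0.166667, 0.00823529, 0.0666667, 0.08 ms; sum = 0.370235 ms.
End-to-end = 0.5022 ms.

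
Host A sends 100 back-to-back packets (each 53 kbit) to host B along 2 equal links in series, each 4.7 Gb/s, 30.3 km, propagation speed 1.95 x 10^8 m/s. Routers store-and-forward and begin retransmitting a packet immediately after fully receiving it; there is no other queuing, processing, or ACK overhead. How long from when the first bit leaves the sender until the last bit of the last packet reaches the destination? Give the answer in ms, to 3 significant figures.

Per-hop transmission t_tx = L/R = 53000/4700000000 = 0.0112766 ms.
Per-hop propagation t_prop = 30300/195000000 = 0.155385 ms.
Pipeline fill: first packet needs 2·t_tx to clear all hops; remaining 99 packets each add one t_tx.
Total = (2+100-1)·t_tx + 2·t_prop = 101·0.0112766 + 2·0.155385 = 1.45 ms.

1.45 ms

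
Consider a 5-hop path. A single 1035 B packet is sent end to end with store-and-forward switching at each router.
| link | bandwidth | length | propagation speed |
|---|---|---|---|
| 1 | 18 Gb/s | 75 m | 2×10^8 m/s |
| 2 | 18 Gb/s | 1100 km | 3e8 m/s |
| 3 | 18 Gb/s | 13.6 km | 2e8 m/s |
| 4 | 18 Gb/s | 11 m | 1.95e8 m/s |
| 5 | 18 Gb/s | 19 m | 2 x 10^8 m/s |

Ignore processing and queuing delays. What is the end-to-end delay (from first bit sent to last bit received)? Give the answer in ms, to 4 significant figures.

L = 1035 × 8 = 8280 bits.
Transmission delay per hop = L/R = 8280/18000000000 = 0.00046 ms; 5 hops → 0.0023 ms.
Propagation delays (d/s per hop): 0.000375, 3.66667, 0.068, 5.64103e-05, 9.5e-05 ms; sum = 3.73519 ms.
End-to-end = 3.737 ms.

3.737 ms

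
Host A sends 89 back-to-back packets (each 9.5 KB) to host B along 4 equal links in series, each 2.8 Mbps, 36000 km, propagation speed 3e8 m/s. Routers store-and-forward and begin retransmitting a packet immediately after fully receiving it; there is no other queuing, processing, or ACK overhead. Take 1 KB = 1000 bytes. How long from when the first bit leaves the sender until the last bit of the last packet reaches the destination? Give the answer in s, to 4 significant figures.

Per-hop transmission t_tx = L/R = 76000/2800000 = 0.0271429 s.
Per-hop propagation t_prop = 36000000/300000000 = 0.12 s.
Pipeline fill: first packet needs 4·t_tx to clear all hops; remaining 88 packets each add one t_tx.
Total = (4+89-1)·t_tx + 4·t_prop = 92·0.0271429 + 4·0.12 = 2.977 s.

2.977 s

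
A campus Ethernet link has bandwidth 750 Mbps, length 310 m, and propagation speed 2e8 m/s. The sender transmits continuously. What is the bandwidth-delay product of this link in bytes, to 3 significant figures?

Propagation delay = 310 / 200000000 = 1.55e-06 s.
BDP = R × t_prop = 750000000 × 1.55e-06 = 1162.5 bits.
In bytes: 1162.5/8 = 145 bytes.

145 bytes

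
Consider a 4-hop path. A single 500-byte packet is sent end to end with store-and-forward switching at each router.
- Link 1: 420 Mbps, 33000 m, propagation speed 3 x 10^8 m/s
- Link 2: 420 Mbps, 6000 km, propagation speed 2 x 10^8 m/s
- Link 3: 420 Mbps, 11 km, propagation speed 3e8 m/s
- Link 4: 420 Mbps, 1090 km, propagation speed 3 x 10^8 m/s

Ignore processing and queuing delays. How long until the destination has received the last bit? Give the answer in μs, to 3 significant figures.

33800 μs

L = 500 × 8 = 4000 bits.
Transmission delay per hop = L/R = 4000/420000000 = 9.52381 μs; 4 hops → 38.0952 μs.
Propagation delays (d/s per hop): 110, 30000, 36.6667, 3633.33 μs; sum = 33780 μs.
End-to-end = 33800 μs.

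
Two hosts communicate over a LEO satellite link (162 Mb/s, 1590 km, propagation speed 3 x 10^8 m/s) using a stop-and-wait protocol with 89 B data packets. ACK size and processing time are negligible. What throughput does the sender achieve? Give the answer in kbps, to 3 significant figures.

t_tx = L/R = 712/162000000 = 4.39506e-06 s.
t_prop = 1590000/300000000 = 0.0053 s; RTT = 0.0106 s.
Cycle = t_tx + RTT = 0.0106044 s.
Throughput = L / cycle = 712 / 0.0106044 = 67.1 kbps.

67.1 kbps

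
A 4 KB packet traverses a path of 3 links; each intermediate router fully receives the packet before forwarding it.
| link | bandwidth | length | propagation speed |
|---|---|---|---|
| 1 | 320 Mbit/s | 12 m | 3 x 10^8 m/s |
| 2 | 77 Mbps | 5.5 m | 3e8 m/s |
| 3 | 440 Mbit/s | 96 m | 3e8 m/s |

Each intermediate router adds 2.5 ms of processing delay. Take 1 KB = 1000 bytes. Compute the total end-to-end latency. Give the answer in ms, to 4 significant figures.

L = 32000 bits.
Transmission delays (L/R per hop): 0.1, 0.415584, 0.0727273 ms; sum = 0.588312 ms.
Propagation delays (d/s per hop): 4e-05, 1.83333e-05, 0.00032 ms; sum = 0.000378333 ms.
Processing at 2 router(s): 2 × 2.5 ms = 5 ms.
End-to-end = 5.589 ms.

5.589 ms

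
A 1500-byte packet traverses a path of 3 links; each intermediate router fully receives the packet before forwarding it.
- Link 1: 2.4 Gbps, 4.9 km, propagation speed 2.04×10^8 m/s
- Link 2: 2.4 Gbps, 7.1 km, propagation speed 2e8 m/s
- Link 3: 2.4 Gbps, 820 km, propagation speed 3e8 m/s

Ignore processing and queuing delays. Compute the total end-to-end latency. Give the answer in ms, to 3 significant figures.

L = 1500 × 8 = 12000 bits.
Transmission delay per hop = L/R = 12000/2400000000 = 0.005 ms; 3 hops → 0.015 ms.
Propagation delays (d/s per hop): 0.0240196, 0.0355, 2.73333 ms; sum = 2.79285 ms.
End-to-end = 2.81 ms.

2.81 ms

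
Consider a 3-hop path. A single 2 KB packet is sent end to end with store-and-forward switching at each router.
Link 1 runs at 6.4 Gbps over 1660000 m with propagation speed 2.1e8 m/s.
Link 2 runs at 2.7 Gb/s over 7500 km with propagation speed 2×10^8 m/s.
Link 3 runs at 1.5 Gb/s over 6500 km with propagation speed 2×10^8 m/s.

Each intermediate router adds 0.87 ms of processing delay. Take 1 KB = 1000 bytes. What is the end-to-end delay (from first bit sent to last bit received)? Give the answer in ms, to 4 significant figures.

79.66 ms

L = 16000 bits.
Transmission delays (L/R per hop): 0.0025, 0.00592593, 0.0106667 ms; sum = 0.0190926 ms.
Propagation delays (d/s per hop): 7.90476, 37.5, 32.5 ms; sum = 77.9048 ms.
Processing at 2 router(s): 2 × 0.87 ms = 1.74 ms.
End-to-end = 79.66 ms.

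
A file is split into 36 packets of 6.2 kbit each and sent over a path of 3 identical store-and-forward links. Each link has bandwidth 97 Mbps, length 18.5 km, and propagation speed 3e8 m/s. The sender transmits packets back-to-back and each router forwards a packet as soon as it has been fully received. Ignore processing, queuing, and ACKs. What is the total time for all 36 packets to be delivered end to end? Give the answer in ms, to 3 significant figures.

2.61 ms

Per-hop transmission t_tx = L/R = 6200/97000000 = 0.0639175 ms.
Per-hop propagation t_prop = 18500/300000000 = 0.0616667 ms.
Pipeline fill: first packet needs 3·t_tx to clear all hops; remaining 35 packets each add one t_tx.
Total = (3+36-1)·t_tx + 3·t_prop = 38·0.0639175 + 3·0.0616667 = 2.61 ms.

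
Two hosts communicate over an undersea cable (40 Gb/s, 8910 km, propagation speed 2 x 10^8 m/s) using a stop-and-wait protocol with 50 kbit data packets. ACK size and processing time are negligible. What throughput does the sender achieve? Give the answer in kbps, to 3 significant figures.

561 kbps

t_tx = L/R = 50000/40000000000 = 1.25e-06 s.
t_prop = 8910000/200000000 = 0.04455 s; RTT = 0.0891 s.
Cycle = t_tx + RTT = 0.0891013 s.
Throughput = L / cycle = 50000 / 0.0891013 = 561 kbps.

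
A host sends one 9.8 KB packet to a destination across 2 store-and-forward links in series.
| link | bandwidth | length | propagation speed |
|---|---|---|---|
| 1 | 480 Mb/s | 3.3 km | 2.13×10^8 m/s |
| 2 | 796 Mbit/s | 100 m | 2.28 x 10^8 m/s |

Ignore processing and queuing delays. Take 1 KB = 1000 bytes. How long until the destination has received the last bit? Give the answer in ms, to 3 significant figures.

0.278 ms

L = 78400 bits.
Transmission delays (L/R per hop): 0.163333, 0.0984925 ms; sum = 0.261826 ms.
Propagation delays (d/s per hop): 0.015493, 0.000438596 ms; sum = 0.0159316 ms.
End-to-end = 0.278 ms.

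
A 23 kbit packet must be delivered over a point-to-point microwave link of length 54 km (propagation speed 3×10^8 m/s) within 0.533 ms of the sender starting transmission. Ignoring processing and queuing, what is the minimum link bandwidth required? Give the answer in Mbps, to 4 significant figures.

65.16 Mbps

Propagation delay = 54000 / 300000000 = 0.18 ms.
Transmission budget = 0.533 − 0.18 = 0.353 ms.
R ≥ L / t_tx = 23000 bits / 0.000353 s = 65.16 Mbps.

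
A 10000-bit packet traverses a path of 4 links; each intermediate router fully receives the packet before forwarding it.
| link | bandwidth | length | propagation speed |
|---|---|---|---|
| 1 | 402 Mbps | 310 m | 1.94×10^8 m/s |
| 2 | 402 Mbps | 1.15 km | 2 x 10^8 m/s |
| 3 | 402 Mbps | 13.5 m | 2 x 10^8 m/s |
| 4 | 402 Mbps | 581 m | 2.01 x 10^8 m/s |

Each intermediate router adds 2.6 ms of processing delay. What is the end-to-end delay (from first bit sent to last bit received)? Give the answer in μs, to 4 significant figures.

Transmission delay per hop = L/R = 10000/402000000 = 24.8756 μs; 4 hops → 99.5025 μs.
Propagation delays (d/s per hop): 1.59794, 5.75, 0.0675, 2.89055 μs; sum = 10.306 μs.
Processing at 3 router(s): 3 × 2.6 ms = 7800 μs.
End-to-end = 7910 μs.

7910 μs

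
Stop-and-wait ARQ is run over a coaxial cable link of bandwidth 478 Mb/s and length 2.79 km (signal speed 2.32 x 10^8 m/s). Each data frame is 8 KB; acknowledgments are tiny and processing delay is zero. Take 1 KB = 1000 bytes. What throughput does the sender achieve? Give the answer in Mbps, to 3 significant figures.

t_tx = L/R = 64000/478000000 = 0.000133891 s.
t_prop = 2790/2.32e+08 = 1.20259e-05 s; RTT = 2.40517e-05 s.
Cycle = t_tx + RTT = 0.000157943 s.
Throughput = L / cycle = 64000 / 0.000157943 = 405 Mbps.

405 Mbps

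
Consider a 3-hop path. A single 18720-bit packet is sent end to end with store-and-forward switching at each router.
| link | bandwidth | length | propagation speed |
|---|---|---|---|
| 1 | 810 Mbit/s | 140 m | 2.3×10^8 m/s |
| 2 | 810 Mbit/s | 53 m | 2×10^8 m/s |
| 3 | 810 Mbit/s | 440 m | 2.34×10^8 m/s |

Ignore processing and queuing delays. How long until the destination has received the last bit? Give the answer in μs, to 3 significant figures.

Transmission delay per hop = L/R = 18720/810000000 = 23.1111 μs; 3 hops → 69.3333 μs.
Propagation delays (d/s per hop): 0.608696, 0.265, 1.88034 μs; sum = 2.75404 μs.
End-to-end = 72.1 μs.

72.1 μs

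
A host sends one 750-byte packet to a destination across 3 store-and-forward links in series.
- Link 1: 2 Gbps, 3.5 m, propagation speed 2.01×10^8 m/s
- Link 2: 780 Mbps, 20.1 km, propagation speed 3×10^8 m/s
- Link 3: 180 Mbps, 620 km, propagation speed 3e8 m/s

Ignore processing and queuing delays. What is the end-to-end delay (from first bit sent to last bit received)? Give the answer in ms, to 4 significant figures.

L = 750 × 8 = 6000 bits.
Transmission delays (L/R per hop): 0.003, 0.00769231, 0.0333333 ms; sum = 0.0440256 ms.
Propagation delays (d/s per hop): 1.74129e-05, 0.067, 2.06667 ms; sum = 2.13368 ms.
End-to-end = 2.178 ms.

2.178 ms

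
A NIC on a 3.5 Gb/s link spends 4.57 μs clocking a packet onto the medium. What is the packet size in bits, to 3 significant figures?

16000 bits

L = R × t_tx = 3500000000 b/s × 4.57e-06 s = 15995 bits.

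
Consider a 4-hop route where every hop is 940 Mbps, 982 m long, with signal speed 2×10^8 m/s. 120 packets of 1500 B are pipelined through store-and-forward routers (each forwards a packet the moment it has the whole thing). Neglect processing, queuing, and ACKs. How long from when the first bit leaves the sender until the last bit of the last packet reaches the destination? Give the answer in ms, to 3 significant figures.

1.59 ms

Per-hop transmission t_tx = L/R = 12000/940000000 = 0.012766 ms.
Per-hop propagation t_prop = 982/200000000 = 0.00491 ms.
Pipeline fill: first packet needs 4·t_tx to clear all hops; remaining 119 packets each add one t_tx.
Total = (4+120-1)·t_tx + 4·t_prop = 123·0.012766 + 4·0.00491 = 1.59 ms.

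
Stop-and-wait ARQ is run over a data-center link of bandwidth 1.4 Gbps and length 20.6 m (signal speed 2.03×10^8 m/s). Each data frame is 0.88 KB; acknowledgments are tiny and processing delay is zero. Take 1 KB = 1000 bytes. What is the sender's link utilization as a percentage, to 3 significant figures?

96.1 %

t_tx = L/R = 7040/1400000000 = 5.02857e-06 s.
t_prop = 20.6/2.03e+08 = 1.01478e-07 s; RTT = 2.02956e-07 s.
Cycle = t_tx + RTT = 5.23153e-06 s.
Utilization = t_tx / cycle = 5.02857e-06/5.23153e-06 = 96.1 %.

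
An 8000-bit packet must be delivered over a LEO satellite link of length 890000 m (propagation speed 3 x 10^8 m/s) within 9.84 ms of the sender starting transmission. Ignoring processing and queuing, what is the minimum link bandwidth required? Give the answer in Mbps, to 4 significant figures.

1.164 Mbps

Propagation delay = 890000 / 300000000 = 2.96667 ms.
Transmission budget = 9.84 − 2.96667 = 6.87333 ms.
R ≥ L / t_tx = 8000 bits / 0.00687333 s = 1.164 Mbps.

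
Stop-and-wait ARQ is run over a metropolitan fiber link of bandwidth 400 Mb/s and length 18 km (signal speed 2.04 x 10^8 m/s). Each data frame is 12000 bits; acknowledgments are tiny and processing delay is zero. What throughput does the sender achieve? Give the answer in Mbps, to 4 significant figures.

t_tx = L/R = 12000/400000000 = 3e-05 s.
t_prop = 18000/204000000 = 8.82353e-05 s; RTT = 0.000176471 s.
Cycle = t_tx + RTT = 0.000206471 s.
Throughput = L / cycle = 12000 / 0.000206471 = 58.12 Mbps.

58.12 Mbps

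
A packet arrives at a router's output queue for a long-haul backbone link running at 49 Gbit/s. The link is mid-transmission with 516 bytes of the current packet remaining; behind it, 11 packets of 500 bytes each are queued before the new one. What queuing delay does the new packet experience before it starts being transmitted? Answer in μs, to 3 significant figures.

Each queued packet: L/R = 4000/49000000000 = 0.0816327 μs.
11 queued → 0.897959 μs.
Plus remaining 4128 bits of current packet: 0.0842449 μs.
Queuing delay = 0.982 μs.

0.982 μs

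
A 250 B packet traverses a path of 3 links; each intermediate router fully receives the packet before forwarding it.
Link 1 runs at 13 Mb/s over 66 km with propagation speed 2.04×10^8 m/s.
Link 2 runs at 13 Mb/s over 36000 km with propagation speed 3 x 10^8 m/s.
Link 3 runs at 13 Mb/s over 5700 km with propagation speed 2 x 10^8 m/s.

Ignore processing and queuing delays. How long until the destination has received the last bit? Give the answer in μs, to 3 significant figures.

L = 250 × 8 = 2000 bits.
Transmission delay per hop = L/R = 2000/13000000 = 153.846 μs; 3 hops → 461.538 μs.
Propagation delays (d/s per hop): 323.529, 120000, 28500 μs; sum = 148824 μs.
End-to-end = 149000 μs.

149000 μs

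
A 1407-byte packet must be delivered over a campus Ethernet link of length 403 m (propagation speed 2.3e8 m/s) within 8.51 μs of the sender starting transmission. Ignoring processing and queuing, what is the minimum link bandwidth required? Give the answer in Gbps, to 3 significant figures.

1.67 Gbps

L = 11256 bits.
Propagation delay = 403 / 2.3e+08 = 1.75217 μs.
Transmission budget = 8.51 − 1.75217 = 6.75783 μs.
R ≥ L / t_tx = 11256 bits / 6.75783e-06 s = 1.67 Gbps.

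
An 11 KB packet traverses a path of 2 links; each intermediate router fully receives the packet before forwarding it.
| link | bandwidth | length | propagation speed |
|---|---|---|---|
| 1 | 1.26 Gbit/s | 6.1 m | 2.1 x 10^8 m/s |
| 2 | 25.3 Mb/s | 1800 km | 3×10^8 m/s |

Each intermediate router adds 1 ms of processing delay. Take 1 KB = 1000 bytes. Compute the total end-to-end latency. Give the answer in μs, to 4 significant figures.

L = 88000 bits.
Transmission delays (L/R per hop): 69.8413, 3478.26 μs; sum = 3548.1 μs.
Propagation delays (d/s per hop): 0.0290476, 6000 μs; sum = 6000.03 μs.
Processing at 1 router(s): 1 × 1 ms = 1000 μs.
End-to-end = 10550 μs.

10550 μs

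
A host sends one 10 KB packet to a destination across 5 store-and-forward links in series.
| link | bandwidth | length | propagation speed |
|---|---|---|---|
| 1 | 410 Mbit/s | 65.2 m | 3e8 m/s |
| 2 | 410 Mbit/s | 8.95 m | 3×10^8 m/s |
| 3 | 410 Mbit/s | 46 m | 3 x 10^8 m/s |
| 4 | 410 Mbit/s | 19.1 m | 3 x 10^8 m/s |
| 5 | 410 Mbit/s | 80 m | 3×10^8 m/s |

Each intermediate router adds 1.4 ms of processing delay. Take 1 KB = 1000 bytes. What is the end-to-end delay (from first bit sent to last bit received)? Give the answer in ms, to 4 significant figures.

6.576 ms

L = 80000 bits.
Transmission delay per hop = L/R = 80000/410000000 = 0.195122 ms; 5 hops → 0.97561 ms.
Propagation delays (d/s per hop): 0.000217333, 2.98333e-05, 0.000153333, 6.36667e-05, 0.000266667 ms; sum = 0.000730833 ms.
Processing at 4 router(s): 4 × 1.4 ms = 5.6 ms.
End-to-end = 6.576 ms.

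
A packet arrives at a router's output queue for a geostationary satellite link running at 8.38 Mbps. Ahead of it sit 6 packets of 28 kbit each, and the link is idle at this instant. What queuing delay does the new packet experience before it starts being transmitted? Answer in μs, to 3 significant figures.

Each queued packet: L/R = 28000/8.38e+06 = 3341.29 μs.
6 queued → 20047.7 μs.
Queuing delay = 20000 μs.

20000 μs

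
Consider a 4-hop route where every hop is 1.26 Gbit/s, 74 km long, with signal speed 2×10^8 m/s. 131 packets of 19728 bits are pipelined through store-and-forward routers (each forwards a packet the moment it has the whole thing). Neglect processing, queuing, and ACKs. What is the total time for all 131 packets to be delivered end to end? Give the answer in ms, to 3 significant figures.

3.58 ms

Per-hop transmission t_tx = L/R = 19728/1260000000 = 0.0156571 ms.
Per-hop propagation t_prop = 74000/200000000 = 0.37 ms.
Pipeline fill: first packet needs 4·t_tx to clear all hops; remaining 130 packets each add one t_tx.
Total = (4+131-1)·t_tx + 4·t_prop = 134·0.0156571 + 4·0.37 = 3.58 ms.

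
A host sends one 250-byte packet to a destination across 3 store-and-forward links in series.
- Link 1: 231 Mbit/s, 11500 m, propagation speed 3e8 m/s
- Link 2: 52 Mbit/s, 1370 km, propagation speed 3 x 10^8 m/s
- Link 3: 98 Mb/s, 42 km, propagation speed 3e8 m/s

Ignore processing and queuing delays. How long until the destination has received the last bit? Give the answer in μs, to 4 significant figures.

L = 250 × 8 = 2000 bits.
Transmission delays (L/R per hop): 8.65801, 38.4615, 20.4082 μs; sum = 67.5277 μs.
Propagation delays (d/s per hop): 38.3333, 4566.67, 140 μs; sum = 4745 μs.
End-to-end = 4813 μs.

4813 μs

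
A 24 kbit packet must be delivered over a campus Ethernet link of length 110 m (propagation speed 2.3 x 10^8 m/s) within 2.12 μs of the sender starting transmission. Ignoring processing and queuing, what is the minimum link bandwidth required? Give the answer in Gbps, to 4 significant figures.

Propagation delay = 110 / 2.3e+08 = 0.478261 μs.
Transmission budget = 2.12 − 0.478261 = 1.64174 μs.
R ≥ L / t_tx = 24000 bits / 1.64174e-06 s = 14.62 Gbps.

14.62 Gbps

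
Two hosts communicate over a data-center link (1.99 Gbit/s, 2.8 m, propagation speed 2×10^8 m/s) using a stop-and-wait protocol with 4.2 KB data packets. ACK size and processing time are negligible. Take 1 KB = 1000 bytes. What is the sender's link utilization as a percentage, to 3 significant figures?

t_tx = L/R = 33600/1990000000 = 1.68844e-05 s.
t_prop = 2.8/200000000 = 1.4e-08 s; RTT = 2.8e-08 s.
Cycle = t_tx + RTT = 1.69124e-05 s.
Utilization = t_tx / cycle = 1.68844e-05/1.69124e-05 = 99.8 %.

99.8 %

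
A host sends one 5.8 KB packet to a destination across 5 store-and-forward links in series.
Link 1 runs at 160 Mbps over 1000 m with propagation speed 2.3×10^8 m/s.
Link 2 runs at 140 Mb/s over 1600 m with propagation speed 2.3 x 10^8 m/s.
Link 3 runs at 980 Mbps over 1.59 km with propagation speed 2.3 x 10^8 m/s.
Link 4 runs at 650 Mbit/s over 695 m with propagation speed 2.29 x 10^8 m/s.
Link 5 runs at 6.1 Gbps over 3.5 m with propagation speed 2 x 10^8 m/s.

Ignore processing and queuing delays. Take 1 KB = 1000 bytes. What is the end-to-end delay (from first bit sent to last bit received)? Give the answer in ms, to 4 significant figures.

0.7690 ms

L = 46400 bits.
Transmission delays (L/R per hop): 0.29, 0.331429, 0.0473469, 0.0713846, 0.00760656 ms; sum = 0.747767 ms.
Propagation delays (d/s per hop): 0.00434783, 0.00695652, 0.00691304, 0.00303493, 1.75e-05 ms; sum = 0.0212698 ms.
End-to-end = 0.7690 ms.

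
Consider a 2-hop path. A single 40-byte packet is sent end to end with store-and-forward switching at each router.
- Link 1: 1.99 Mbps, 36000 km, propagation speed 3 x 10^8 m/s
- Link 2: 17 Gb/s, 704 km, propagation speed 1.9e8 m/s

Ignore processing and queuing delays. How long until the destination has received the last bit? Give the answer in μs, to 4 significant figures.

L = 40 × 8 = 320 bits.
Transmission delays (L/R per hop): 160.804, 0.0188235 μs; sum = 160.823 μs.
Propagation delays (d/s per hop): 120000, 3705.26 μs; sum = 123705 μs.
End-to-end = 123900 μs.

123900 μs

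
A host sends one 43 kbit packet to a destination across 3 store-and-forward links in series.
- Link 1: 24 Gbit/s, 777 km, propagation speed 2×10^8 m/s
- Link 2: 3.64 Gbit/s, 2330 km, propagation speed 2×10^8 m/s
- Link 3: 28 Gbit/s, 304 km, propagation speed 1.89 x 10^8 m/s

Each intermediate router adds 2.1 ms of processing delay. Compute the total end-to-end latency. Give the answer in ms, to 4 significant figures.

21.36 ms

L = 43000 bits.
Transmission delays (L/R per hop): 0.00179167, 0.0118132, 0.00153571 ms; sum = 0.0151406 ms.
Propagation delays (d/s per hop): 3.885, 11.65, 1.60847 ms; sum = 17.1435 ms.
Processing at 2 router(s): 2 × 2.1 ms = 4.2 ms.
End-to-end = 21.36 ms.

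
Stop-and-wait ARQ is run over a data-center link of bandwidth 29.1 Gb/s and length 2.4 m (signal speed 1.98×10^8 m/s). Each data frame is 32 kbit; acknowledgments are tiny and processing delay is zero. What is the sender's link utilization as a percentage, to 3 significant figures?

97.8 %

t_tx = L/R = 32000/29100000000 = 1.09966e-06 s.
t_prop = 2.4/198000000 = 1.21212e-08 s; RTT = 2.42424e-08 s.
Cycle = t_tx + RTT = 1.1239e-06 s.
Utilization = t_tx / cycle = 1.09966e-06/1.1239e-06 = 97.8 %.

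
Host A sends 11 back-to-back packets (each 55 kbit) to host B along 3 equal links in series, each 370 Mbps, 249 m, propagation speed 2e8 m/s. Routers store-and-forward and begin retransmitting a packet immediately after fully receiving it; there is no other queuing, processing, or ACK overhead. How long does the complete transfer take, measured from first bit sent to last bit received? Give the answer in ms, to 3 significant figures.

1.94 ms

Per-hop transmission t_tx = L/R = 55000/370000000 = 0.148649 ms.
Per-hop propagation t_prop = 249/200000000 = 0.001245 ms.
Pipeline fill: first packet needs 3·t_tx to clear all hops; remaining 10 packets each add one t_tx.
Total = (3+11-1)·t_tx + 3·t_prop = 13·0.148649 + 3·0.001245 = 1.94 ms.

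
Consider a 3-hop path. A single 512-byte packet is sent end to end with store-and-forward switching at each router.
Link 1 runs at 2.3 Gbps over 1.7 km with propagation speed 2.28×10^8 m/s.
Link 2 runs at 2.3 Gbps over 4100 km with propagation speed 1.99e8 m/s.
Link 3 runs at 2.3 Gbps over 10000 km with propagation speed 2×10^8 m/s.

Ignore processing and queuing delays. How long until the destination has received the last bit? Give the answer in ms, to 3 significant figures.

70.6 ms

L = 512 × 8 = 4096 bits.
Transmission delay per hop = L/R = 4096/2300000000 = 0.00178087 ms; 3 hops → 0.00534261 ms.
Propagation delays (d/s per hop): 0.00745614, 20.603, 50 ms; sum = 70.6105 ms.
End-to-end = 70.6 ms.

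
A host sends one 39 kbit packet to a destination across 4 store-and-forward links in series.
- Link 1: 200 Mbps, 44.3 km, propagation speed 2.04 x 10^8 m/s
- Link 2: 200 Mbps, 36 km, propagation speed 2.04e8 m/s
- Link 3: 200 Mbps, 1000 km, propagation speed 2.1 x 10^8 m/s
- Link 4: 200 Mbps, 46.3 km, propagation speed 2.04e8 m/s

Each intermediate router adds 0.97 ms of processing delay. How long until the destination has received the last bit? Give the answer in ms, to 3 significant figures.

9.07 ms

L = 39000 bits.
Transmission delay per hop = L/R = 39000/200000000 = 0.195 ms; 4 hops → 0.78 ms.
Propagation delays (d/s per hop): 0.217157, 0.176471, 4.7619, 0.226961 ms; sum = 5.38249 ms.
Processing at 3 router(s): 3 × 0.97 ms = 2.91 ms.
End-to-end = 9.07 ms.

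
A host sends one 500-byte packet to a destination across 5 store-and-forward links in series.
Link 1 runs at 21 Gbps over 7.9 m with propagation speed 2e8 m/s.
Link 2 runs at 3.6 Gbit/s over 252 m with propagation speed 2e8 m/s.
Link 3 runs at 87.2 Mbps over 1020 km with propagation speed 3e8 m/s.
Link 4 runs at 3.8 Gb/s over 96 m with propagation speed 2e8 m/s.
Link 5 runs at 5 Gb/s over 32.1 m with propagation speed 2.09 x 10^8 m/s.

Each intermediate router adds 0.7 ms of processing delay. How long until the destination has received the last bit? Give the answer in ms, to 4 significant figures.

L = 500 × 8 = 4000 bits.
Transmission delays (L/R per hop): 0.000190476, 0.00111111, 0.0458716, 0.00105263, 0.0008 ms; sum = 0.0490258 ms.
Propagation delays (d/s per hop): 3.95e-05, 0.00126, 3.4, 0.00048, 0.000153589 ms; sum = 3.40193 ms.
Processing at 4 router(s): 4 × 0.7 ms = 2.8 ms.
End-to-end = 6.251 ms.

6.251 ms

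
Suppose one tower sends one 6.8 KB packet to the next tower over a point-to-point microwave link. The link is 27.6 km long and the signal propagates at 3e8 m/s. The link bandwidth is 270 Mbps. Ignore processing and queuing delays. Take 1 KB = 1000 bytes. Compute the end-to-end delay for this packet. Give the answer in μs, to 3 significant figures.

L = 54400 bits.
Transmission delay = L/R = 54400 / 270000000 = 201.481 μs.
Propagation delay = d/s = 27600 m / 300000000 m/s = 92 μs.
Total = 293 μs.

293 μs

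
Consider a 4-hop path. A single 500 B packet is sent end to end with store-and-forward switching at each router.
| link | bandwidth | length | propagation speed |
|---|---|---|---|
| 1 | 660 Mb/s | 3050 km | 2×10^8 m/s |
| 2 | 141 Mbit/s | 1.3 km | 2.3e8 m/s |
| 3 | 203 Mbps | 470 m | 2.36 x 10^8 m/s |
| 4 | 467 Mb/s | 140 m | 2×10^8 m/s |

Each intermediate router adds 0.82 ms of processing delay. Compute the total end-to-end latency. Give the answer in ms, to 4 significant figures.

17.78 ms

L = 500 × 8 = 4000 bits.
Transmission delays (L/R per hop): 0.00606061, 0.0283688, 0.0197044, 0.00856531 ms; sum = 0.0626991 ms.
Propagation delays (d/s per hop): 15.25, 0.00565217, 0.00199153, 0.0007 ms; sum = 15.2583 ms.
Processing at 3 router(s): 3 × 0.82 ms = 2.46 ms.
End-to-end = 17.78 ms.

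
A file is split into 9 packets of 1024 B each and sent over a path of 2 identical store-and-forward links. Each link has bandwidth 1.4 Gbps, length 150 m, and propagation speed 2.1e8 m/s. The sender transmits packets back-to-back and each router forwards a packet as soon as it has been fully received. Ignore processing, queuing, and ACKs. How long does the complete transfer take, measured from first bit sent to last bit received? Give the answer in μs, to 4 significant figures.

59.94 μs

Per-hop transmission t_tx = L/R = 8192/1400000000 = 5.85143 μs.
Per-hop propagation t_prop = 150/210000000 = 0.714286 μs.
Pipeline fill: first packet needs 2·t_tx to clear all hops; remaining 8 packets each add one t_tx.
Total = (2+9-1)·t_tx + 2·t_prop = 10·5.85143 + 2·0.714286 = 59.94 μs.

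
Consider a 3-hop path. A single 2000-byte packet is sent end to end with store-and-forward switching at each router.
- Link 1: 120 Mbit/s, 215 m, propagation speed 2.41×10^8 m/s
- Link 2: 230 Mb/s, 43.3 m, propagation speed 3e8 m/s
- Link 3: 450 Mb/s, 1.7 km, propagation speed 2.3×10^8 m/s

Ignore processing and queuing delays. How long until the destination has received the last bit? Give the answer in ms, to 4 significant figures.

L = 2000 × 8 = 16000 bits.
Transmission delays (L/R per hop): 0.133333, 0.0695652, 0.0355556 ms; sum = 0.238454 ms.
Propagation delays (d/s per hop): 0.000892116, 0.000144333, 0.0073913 ms; sum = 0.00842775 ms.
End-to-end = 0.2469 ms.

0.2469 ms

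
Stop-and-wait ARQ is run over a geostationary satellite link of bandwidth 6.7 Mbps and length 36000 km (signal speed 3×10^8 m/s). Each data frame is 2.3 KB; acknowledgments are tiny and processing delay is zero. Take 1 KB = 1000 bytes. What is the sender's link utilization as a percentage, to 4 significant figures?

1.131 %

t_tx = L/R = 18400/6700000 = 0.00274627 s.
t_prop = 36000000/300000000 = 0.12 s; RTT = 0.24 s.
Cycle = t_tx + RTT = 0.242746 s.
Utilization = t_tx / cycle = 0.00274627/0.242746 = 1.131 %.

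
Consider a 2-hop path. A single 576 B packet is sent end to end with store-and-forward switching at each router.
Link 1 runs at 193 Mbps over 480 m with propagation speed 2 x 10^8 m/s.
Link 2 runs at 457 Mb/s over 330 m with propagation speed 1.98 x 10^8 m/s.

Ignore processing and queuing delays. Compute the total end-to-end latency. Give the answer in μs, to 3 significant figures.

L = 576 × 8 = 4608 bits.
Transmission delays (L/R per hop): 23.8756, 10.0832 μs; sum = 33.9588 μs.
Propagation delays (d/s per hop): 2.4, 1.66667 μs; sum = 4.06667 μs.
End-to-end = 38.0 μs.

38.0 μs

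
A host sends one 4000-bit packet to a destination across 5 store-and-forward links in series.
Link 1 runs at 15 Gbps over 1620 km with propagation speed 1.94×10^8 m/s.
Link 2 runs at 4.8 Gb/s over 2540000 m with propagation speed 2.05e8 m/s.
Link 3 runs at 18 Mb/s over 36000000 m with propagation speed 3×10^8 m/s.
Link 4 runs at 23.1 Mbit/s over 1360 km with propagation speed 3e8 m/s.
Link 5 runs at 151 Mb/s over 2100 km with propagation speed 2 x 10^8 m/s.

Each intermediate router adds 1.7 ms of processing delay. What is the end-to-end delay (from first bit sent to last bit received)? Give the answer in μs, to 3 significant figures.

163000 μs

Transmission delays (L/R per hop): 0.266667, 0.833333, 222.222, 173.16, 26.4901 μs; sum = 422.972 μs.
Propagation delays (d/s per hop): 8350.52, 12390.2, 120000, 4533.33, 10500 μs; sum = 155774 μs.
Processing at 4 router(s): 4 × 1.7 ms = 6800 μs.
End-to-end = 163000 μs.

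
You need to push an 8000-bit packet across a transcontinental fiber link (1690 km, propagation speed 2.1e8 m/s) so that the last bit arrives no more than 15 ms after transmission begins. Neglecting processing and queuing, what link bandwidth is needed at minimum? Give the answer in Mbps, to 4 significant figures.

1.151 Mbps

Propagation delay = 1690000 / 210000000 = 8.04762 ms.
Transmission budget = 15 − 8.04762 = 6.95238 ms.
R ≥ L / t_tx = 8000 bits / 0.00695238 s = 1.151 Mbps.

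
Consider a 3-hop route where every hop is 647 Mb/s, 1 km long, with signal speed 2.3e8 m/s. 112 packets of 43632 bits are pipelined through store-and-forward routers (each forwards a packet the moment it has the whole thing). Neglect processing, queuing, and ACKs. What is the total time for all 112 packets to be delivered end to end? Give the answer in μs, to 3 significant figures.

7700 μs

Per-hop transmission t_tx = L/R = 43632/647000000 = 67.4374 μs.
Per-hop propagation t_prop = 1000/2.3e+08 = 4.34783 μs.
Pipeline fill: first packet needs 3·t_tx to clear all hops; remaining 111 packets each add one t_tx.
Total = (3+112-1)·t_tx + 3·t_prop = 114·67.4374 + 3·4.34783 = 7700 μs.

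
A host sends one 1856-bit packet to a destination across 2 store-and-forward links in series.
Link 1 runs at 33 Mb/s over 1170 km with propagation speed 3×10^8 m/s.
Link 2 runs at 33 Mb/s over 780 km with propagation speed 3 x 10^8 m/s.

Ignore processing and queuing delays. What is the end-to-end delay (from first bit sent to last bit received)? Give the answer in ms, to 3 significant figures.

Transmission delay per hop = L/R = 1856/33000000 = 0.0562424 ms; 2 hops → 0.112485 ms.
Propagation delays (d/s per hop): 3.9, 2.6 ms; sum = 6.5 ms.
End-to-end = 6.61 ms.

6.61 ms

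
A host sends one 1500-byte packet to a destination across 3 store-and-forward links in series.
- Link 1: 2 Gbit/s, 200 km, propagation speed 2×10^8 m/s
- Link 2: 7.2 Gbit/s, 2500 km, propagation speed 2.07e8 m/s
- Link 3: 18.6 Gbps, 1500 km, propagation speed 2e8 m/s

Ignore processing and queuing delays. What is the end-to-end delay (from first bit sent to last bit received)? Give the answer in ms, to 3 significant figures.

L = 1500 × 8 = 12000 bits.
Transmission delays (L/R per hop): 0.006, 0.00166667, 0.000645161 ms; sum = 0.00831183 ms.
Propagation delays (d/s per hop): 1, 12.0773, 7.5 ms; sum = 20.5773 ms.
End-to-end = 20.6 ms.

20.6 ms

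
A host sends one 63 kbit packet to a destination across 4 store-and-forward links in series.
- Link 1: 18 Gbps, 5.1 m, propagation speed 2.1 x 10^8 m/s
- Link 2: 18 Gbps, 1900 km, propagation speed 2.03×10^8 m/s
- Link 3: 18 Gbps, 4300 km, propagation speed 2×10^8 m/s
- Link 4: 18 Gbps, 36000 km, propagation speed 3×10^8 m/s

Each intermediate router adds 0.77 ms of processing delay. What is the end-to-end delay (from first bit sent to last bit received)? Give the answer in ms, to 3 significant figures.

L = 63000 bits.
Transmission delay per hop = L/R = 63000/18000000000 = 0.0035 ms; 4 hops → 0.014 ms.
Propagation delays (d/s per hop): 2.42857e-05, 9.35961, 21.5, 120 ms; sum = 150.86 ms.
Processing at 3 router(s): 3 × 0.77 ms = 2.31 ms.
End-to-end = 153 ms.

153 ms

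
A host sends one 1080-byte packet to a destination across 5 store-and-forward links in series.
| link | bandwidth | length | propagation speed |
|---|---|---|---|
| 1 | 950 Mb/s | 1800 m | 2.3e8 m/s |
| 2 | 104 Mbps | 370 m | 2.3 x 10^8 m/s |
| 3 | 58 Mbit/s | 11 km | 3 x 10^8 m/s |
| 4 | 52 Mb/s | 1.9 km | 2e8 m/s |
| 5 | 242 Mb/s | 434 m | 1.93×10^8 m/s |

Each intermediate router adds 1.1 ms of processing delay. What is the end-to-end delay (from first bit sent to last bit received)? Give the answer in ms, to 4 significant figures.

L = 1080 × 8 = 8640 bits.
Transmission delays (L/R per hop): 0.00909474, 0.0830769, 0.148966, 0.166154, 0.0357025 ms; sum = 0.442994 ms.
Propagation delays (d/s per hop): 0.00782609, 0.0016087, 0.0366667, 0.0095, 0.0022487 ms; sum = 0.0578502 ms.
Processing at 4 router(s): 4 × 1.1 ms = 4.4 ms.
End-to-end = 4.901 ms.

4.901 ms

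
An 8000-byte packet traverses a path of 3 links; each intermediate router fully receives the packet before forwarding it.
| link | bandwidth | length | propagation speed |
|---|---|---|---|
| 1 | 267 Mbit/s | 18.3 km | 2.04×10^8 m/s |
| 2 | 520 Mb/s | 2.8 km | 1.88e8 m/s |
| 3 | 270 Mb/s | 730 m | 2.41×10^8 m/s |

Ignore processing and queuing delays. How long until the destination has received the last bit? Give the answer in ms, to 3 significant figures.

L = 8000 × 8 = 64000 bits.
Transmission delays (L/R per hop): 0.2397, 0.123077, 0.237037 ms; sum = 0.599814 ms.
Propagation delays (d/s per hop): 0.0897059, 0.0148936, 0.00302905 ms; sum = 0.107629 ms.
End-to-end = 0.707 ms.

0.707 ms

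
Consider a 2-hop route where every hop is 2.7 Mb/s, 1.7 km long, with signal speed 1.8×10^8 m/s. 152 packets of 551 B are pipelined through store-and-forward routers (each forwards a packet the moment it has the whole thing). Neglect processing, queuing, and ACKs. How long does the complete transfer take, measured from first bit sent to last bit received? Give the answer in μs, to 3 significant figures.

Per-hop transmission t_tx = L/R = 4408/2700000 = 1632.59 μs.
Per-hop propagation t_prop = 1700/180000000 = 9.44444 μs.
Pipeline fill: first packet needs 2·t_tx to clear all hops; remaining 151 packets each add one t_tx.
Total = (2+152-1)·t_tx + 2·t_prop = 153·1632.59 + 2·9.44444 = 250000 μs.

250000 μs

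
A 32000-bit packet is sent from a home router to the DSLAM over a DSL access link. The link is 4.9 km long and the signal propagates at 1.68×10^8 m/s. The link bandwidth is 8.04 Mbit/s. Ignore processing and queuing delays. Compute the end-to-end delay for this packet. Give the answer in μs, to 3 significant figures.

Transmission delay = L/R = 32000 / 8.04e+06 = 3980.1 μs.
Propagation delay = d/s = 4900 m / 168000000 m/s = 29.1667 μs.
Total = 4010 μs.

4010 μs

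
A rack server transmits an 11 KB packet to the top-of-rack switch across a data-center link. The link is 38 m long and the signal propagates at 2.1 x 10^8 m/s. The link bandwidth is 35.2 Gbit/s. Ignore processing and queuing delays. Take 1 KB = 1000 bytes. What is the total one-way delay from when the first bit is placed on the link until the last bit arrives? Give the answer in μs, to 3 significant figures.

2.68 μs

L = 88000 bits.
Transmission delay = L/R = 88000 / 35200000000 = 2.5 μs.
Propagation delay = d/s = 38 m / 210000000 m/s = 0.180952 μs.
Total = 2.68 μs.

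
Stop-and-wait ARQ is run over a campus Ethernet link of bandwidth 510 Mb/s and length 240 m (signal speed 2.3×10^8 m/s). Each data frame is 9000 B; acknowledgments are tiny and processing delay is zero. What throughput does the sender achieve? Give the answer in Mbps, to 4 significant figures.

t_tx = L/R = 72000/510000000 = 0.000141176 s.
t_prop = 240/2.3e+08 = 1.04348e-06 s; RTT = 2.08696e-06 s.
Cycle = t_tx + RTT = 0.000143263 s.
Throughput = L / cycle = 72000 / 0.000143263 = 502.6 Mbps.

502.6 Mbps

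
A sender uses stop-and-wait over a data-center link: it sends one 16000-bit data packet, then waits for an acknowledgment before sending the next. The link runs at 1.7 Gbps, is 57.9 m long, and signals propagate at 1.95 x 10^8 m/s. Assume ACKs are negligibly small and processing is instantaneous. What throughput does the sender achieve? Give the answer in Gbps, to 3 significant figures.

1.60 Gbps

t_tx = L/R = 16000/1700000000 = 9.41176e-06 s.
t_prop = 57.9/195000000 = 2.96923e-07 s; RTT = 5.93846e-07 s.
Cycle = t_tx + RTT = 1.00056e-05 s.
Throughput = L / cycle = 16000 / 1.00056e-05 = 1.60 Gbps.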